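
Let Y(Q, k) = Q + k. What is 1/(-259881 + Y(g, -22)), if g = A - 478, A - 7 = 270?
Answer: -1/260104 ≈ -3.8446e-6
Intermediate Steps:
A = 277 (A = 7 + 270 = 277)
g = -201 (g = 277 - 478 = -201)
1/(-259881 + Y(g, -22)) = 1/(-259881 + (-201 - 22)) = 1/(-259881 - 223) = 1/(-260104) = -1/260104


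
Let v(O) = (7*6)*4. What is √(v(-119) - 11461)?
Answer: I*√11293 ≈ 106.27*I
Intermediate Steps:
v(O) = 168 (v(O) = 42*4 = 168)
√(v(-119) - 11461) = √(168 - 11461) = √(-11293) = I*√11293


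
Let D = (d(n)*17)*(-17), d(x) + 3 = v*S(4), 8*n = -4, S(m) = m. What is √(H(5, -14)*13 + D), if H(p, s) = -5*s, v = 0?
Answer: √1777 ≈ 42.154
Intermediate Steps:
n = -½ (n = (⅛)*(-4) = -½ ≈ -0.50000)
d(x) = -3 (d(x) = -3 + 0*4 = -3 + 0 = -3)
D = 867 (D = -3*17*(-17) = -51*(-17) = 867)
√(H(5, -14)*13 + D) = √(-5*(-14)*13 + 867) = √(70*13 + 867) = √(910 + 867) = √1777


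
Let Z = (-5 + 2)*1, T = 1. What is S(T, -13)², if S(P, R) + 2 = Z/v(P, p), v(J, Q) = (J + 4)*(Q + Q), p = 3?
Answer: 441/100 ≈ 4.4100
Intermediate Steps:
v(J, Q) = 2*Q*(4 + J) (v(J, Q) = (4 + J)*(2*Q) = 2*Q*(4 + J))
Z = -3 (Z = -3*1 = -3)
S(P, R) = -2 - 3/(24 + 6*P) (S(P, R) = -2 - 3*1/(6*(4 + P)) = -2 - 3/(24 + 6*P))
S(T, -13)² = ((-17 - 4*1)/(2*(4 + 1)))² = ((½)*(-17 - 4)/5)² = ((½)*(⅕)*(-21))² = (-21/10)² = 441/100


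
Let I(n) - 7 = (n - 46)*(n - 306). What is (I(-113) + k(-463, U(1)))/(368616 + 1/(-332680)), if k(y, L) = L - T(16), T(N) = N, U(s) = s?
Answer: 22160812840/122631170879 ≈ 0.18071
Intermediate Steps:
I(n) = 7 + (-306 + n)*(-46 + n) (I(n) = 7 + (n - 46)*(n - 306) = 7 + (-46 + n)*(-306 + n) = 7 + (-306 + n)*(-46 + n))
k(y, L) = -16 + L (k(y, L) = L - 1*16 = L - 16 = -16 + L)
(I(-113) + k(-463, U(1)))/(368616 + 1/(-332680)) = ((14083 + (-113)² - 352*(-113)) + (-16 + 1))/(368616 + 1/(-332680)) = ((14083 + 12769 + 39776) - 15)/(368616 - 1/332680) = (66628 - 15)/(122631170879/332680) = 66613*(332680/122631170879) = 22160812840/122631170879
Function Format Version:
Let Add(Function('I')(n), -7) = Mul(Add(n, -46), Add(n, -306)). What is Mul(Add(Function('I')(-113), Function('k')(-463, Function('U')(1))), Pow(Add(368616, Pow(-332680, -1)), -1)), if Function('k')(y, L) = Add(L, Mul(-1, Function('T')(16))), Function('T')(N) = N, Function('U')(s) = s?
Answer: Rational(22160812840, 122631170879) ≈ 0.18071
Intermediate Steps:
Function('I')(n) = Add(7, Mul(Add(-306, n), Add(-46, n))) (Function('I')(n) = Add(7, Mul(Add(n, -46), Add(n, -306))) = Add(7, Mul(Add(-46, n), Add(-306, n))) = Add(7, Mul(Add(-306, n), Add(-46, n))))
Function('k')(y, L) = Add(-16, L) (Function('k')(y, L) = Add(L, Mul(-1, 16)) = Add(L, -16) = Add(-16, L))
Mul(Add(Function('I')(-113), Function('k')(-463, Function('U')(1))), Pow(Add(368616, Pow(-332680, -1)), -1)) = Mul(Add(Add(14083, Pow(-113, 2), Mul(-352, -113)), Add(-16, 1)), Pow(Add(368616, Pow(-332680, -1)), -1)) = Mul(Add(Add(14083, 12769, 39776), -15), Pow(Add(368616, Rational(-1, 332680)), -1)) = Mul(Add(66628, -15), Pow(Rational(122631170879, 332680), -1)) = Mul(66613, Rational(332680, 122631170879)) = Rational(22160812840, 122631170879)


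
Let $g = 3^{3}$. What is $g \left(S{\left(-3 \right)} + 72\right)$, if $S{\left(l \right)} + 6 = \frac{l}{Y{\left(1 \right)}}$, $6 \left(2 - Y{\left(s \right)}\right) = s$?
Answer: $\frac{19116}{11} \approx 1737.8$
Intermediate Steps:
$Y{\left(s \right)} = 2 - \frac{s}{6}$
$S{\left(l \right)} = -6 + \frac{6 l}{11}$ ($S{\left(l \right)} = -6 + \frac{l}{2 - \frac{1}{6}} = -6 + \frac{l}{\frac{11}{6}} = -6 + l \frac{6}{11} = -6 + \frac{6 l}{11}$)
$g = 27$
$g \left(S{\left(-3 \right)} + 72\right) = 27 \left(\left(-6 + \frac{6}{11} \left(-3\right)\right) + 72\right) = 27 \left(\left(-6 - \frac{18}{11}\right) + 72\right) = 27 \left(- \frac{84}{11} + 72\right) = 27 \cdot \frac{708}{11} = \frac{19116}{11}$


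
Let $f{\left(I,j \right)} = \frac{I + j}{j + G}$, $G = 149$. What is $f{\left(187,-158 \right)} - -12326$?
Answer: $\frac{110905}{9} \approx 12323.0$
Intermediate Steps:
$f{\left(I,j \right)} = \frac{I + j}{149 + j}$ ($f{\left(I,j \right)} = \frac{I + j}{j + 149} = \frac{I + j}{149 + j}$)
$f{\left(187,-158 \right)} - -12326 = \frac{187 - 158}{149 - 158} - -12326 = \frac{1}{-9} \cdot 29 + 12326 = \left(- \frac{1}{9}\right) 29 + 12326 = - \frac{29}{9} + 12326 = \frac{110905}{9}$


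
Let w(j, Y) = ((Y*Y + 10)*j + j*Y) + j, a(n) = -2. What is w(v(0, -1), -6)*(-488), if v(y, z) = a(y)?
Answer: 40016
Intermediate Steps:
v(y, z) = -2
w(j, Y) = j + Y*j + j*(10 + Y²) (w(j, Y) = ((Y² + 10)*j + Y*j) + j = ((10 + Y²)*j + Y*j) + j = (j*(10 + Y²) + Y*j) + j = (Y*j + j*(10 + Y²)) + j = j + Y*j + j*(10 + Y²))
w(v(0, -1), -6)*(-488) = -2*(11 - 6 + (-6)²)*(-488) = -2*(11 - 6 + 36)*(-488) = -2*41*(-488) = -82*(-488) = 40016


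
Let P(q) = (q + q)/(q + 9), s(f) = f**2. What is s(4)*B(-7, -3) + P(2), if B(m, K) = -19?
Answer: -3340/11 ≈ -303.64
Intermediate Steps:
P(q) = 2*q/(9 + q) (P(q) = (2*q)/(9 + q) = 2*q/(9 + q))
s(4)*B(-7, -3) + P(2) = 4**2*(-19) + 2*2/(9 + 2) = 16*(-19) + 2*2/11 = -304 + 2*2*(1/11) = -304 + 4/11 = -3340/11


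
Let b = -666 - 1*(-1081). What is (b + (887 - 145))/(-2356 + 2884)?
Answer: 1157/528 ≈ 2.1913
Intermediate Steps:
b = 415 (b = -666 + 1081 = 415)
(b + (887 - 145))/(-2356 + 2884) = (415 + (887 - 145))/(-2356 + 2884) = (415 + 742)/528 = 1157*(1/528) = 1157/528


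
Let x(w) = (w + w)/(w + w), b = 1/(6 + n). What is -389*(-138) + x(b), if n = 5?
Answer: 53683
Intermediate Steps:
b = 1/11 (b = 1/(6 + 5) = 1/11 ≈ 0.090909)
x(w) = 1 (x(w) = (2*w)/((2*w)) = (2*w)*(1/(2*w)) = 1)
-389*(-138) + x(b) = -389*(-138) + 1 = 53682 + 1 = 53683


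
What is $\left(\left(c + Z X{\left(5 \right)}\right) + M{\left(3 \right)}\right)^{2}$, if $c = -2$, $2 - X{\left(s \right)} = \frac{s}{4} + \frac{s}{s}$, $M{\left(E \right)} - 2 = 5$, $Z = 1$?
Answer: $\frac{361}{16} \approx 22.563$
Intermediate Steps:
$M{\left(E \right)} = 7$ ($M{\left(E \right)} = 2 + 5 = 7$)
$X{\left(s \right)} = 1 - \frac{s}{4}$ ($X{\left(s \right)} = 2 - \left(\frac{s}{4} + \frac{s}{s}\right) = 2 - \left(s \frac{1}{4} + 1\right) = 2 - \left(\frac{s}{4} + 1\right) = 2 - \left(1 + \frac{s}{4}\right) = 1 - \frac{s}{4}$)
$\left(\left(c + Z X{\left(5 \right)}\right) + M{\left(3 \right)}\right)^{2} = \left(\left(-2 + 1 \left(1 - \frac{5}{4}\right)\right) + 7\right)^{2} = \left(\left(-2 + 1 \left(- \frac{1}{4}\right)\right) + 7\right)^{2} = \left(\left(-2 - \frac{1}{4}\right) + 7\right)^{2} = \left(- \frac{9}{4} + 7\right)^{2} = \left(\frac{19}{4}\right)^{2} = \frac{361}{16}$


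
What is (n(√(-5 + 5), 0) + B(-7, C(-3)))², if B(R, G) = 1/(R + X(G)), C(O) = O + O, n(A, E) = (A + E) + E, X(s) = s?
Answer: 1/169 ≈ 0.0059172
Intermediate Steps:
n(A, E) = A + 2*E
C(O) = 2*O
B(R, G) = 1/(G + R) (B(R, G) = 1/(R + G) = 1/(G + R))
(n(√(-5 + 5), 0) + B(-7, C(-3)))² = ((√(-5 + 5) + 2*0) + 1/(2*(-3) - 7))² = ((√0 + 0) + 1/(-6 - 7))² = ((0 + 0) + 1/(-13))² = (0 - 1/13)² = (-1/13)² = 1/169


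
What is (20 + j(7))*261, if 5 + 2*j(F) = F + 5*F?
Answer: 20097/2 ≈ 10049.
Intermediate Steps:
j(F) = -5/2 + 3*F (j(F) = -5/2 + (F + 5*F)/2 = -5/2 + (6*F)/2 = -5/2 + 3*F)
(20 + j(7))*261 = (20 + (-5/2 + 3*7))*261 = (20 + (-5/2 + 21))*261 = (20 + 37/2)*261 = (77/2)*261 = 20097/2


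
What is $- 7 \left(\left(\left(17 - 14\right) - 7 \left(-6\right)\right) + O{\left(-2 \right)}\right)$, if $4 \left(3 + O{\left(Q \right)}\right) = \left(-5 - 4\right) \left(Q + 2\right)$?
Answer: $-294$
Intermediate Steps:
$O{\left(Q \right)} = - \frac{15}{2} - \frac{9 Q}{4}$ ($O{\left(Q \right)} = -3 + \frac{\left(-5 - 4\right) \left(Q + 2\right)}{4} = -3 + \frac{\left(-9\right) \left(2 + Q\right)}{4} = -3 + \frac{-18 - 9 Q}{4} = -3 - \left(\frac{9}{2} + \frac{9 Q}{4}\right) = - \frac{15}{2} - \frac{9 Q}{4}$)
$- 7 \left(\left(\left(17 - 14\right) - 7 \left(-6\right)\right) + O{\left(-2 \right)}\right) = - 7 \left(\left(\left(17 - 14\right) - 7 \left(-6\right)\right) - 3\right) = - 7 \left(\left(\left(17 - 14\right) - -42\right) + \left(- \frac{15}{2} + \frac{9}{2}\right)\right) = - 7 \left(\left(3 + 42\right) - 3\right) = - 7 \left(45 - 3\right) = \left(-7\right) 42 = -294$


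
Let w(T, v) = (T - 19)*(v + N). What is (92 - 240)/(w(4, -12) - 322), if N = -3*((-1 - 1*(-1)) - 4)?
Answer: 74/161 ≈ 0.45963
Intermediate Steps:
N = 12 (N = -3*((-1 + 1) - 4) = -3*(0 - 4) = -3*(-4) = 12)
w(T, v) = (-19 + T)*(12 + v) (w(T, v) = (T - 19)*(v + 12) = (-19 + T)*(12 + v))
(92 - 240)/(w(4, -12) - 322) = (92 - 240)/((-228 - 19*(-12) + 12*4 + 4*(-12)) - 322) = -148/((-228 + 228 + 48 - 48) - 322) = -148/(0 - 322) = -148/(-322) = -148*(-1/322) = 74/161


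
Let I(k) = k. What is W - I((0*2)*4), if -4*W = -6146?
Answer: 3073/2 ≈ 1536.5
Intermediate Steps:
W = 3073/2 (W = -1/4*(-6146) = 3073/2 ≈ 1536.5)
W - I((0*2)*4) = 3073/2 - 0*2*4 = 3073/2 - 0*4 = 3073/2 - 1*0 = 3073/2 + 0 = 3073/2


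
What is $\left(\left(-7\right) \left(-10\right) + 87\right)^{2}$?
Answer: $24649$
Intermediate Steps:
$\left(\left(-7\right) \left(-10\right) + 87\right)^{2} = \left(70 + 87\right)^{2} = 157^{2} = 24649$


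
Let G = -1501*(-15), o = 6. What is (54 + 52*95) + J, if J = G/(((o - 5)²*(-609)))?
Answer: 1006277/203 ≈ 4957.0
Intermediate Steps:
G = 22515
J = -7505/203 (J = 22515/(((6 - 5)²*(-609))) = 22515/((1²*(-609))) = 22515/((1*(-609))) = 22515/(-609) = 22515*(-1/609) = -7505/203 ≈ -36.970)
(54 + 52*95) + J = (54 + 52*95) - 7505/203 = (54 + 4940) - 7505/203 = 4994 - 7505/203 = 1006277/203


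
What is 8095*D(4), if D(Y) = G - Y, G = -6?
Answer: -80950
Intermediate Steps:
D(Y) = -6 - Y
8095*D(4) = 8095*(-6 - 1*4) = 8095*(-6 - 4) = 8095*(-10) = -80950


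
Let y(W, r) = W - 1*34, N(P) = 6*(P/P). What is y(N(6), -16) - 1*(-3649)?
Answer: 3621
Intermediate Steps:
N(P) = 6 (N(P) = 6*1 = 6)
y(W, r) = -34 + W (y(W, r) = W - 34 = -34 + W)
y(N(6), -16) - 1*(-3649) = (-34 + 6) - 1*(-3649) = -28 + 3649 = 3621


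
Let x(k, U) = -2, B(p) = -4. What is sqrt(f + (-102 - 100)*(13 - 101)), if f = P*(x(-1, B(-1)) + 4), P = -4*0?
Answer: 4*sqrt(1111) ≈ 133.33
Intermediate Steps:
P = 0
f = 0 (f = 0*(-2 + 4) = 0*2 = 0)
sqrt(f + (-102 - 100)*(13 - 101)) = sqrt(0 + (-102 - 100)*(13 - 101)) = sqrt(0 - 202*(-88)) = sqrt(0 + 17776) = sqrt(17776) = 4*sqrt(1111)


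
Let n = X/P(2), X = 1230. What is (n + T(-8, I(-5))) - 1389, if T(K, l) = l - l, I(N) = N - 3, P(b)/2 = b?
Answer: -2163/2 ≈ -1081.5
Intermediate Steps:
P(b) = 2*b
I(N) = -3 + N
T(K, l) = 0
n = 615/2 (n = 1230/((2*2)) = 1230/4 = 1230*(¼) = 615/2 ≈ 307.50)
(n + T(-8, I(-5))) - 1389 = (615/2 + 0) - 1389 = 615/2 - 1389 = -2163/2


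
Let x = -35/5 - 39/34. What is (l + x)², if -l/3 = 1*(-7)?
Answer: 190969/1156 ≈ 165.20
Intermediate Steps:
x = -277/34 (x = -35*⅕ - 39*1/34 = -7 - 39/34 = -277/34 ≈ -8.1471)
l = 21 (l = -3*(-7) = 21)
(l + x)² = (21 - 277/34)² = (437/34)² = 190969/1156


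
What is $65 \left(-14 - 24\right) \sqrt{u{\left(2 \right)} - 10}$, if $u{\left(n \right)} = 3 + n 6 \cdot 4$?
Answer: $- 2470 \sqrt{41} \approx -15816.0$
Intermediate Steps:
$u{\left(n \right)} = 3 + 24 n$ ($u{\left(n \right)} = 3 + 6 n 4 = 3 + 24 n$)
$65 \left(-14 - 24\right) \sqrt{u{\left(2 \right)} - 10} = 65 \left(-14 - 24\right) \sqrt{\left(3 + 24 \cdot 2\right) - 10} = 65 \left(-38\right) \sqrt{\left(3 + 48\right) - 10} = - 2470 \sqrt{51 - 10} = - 2470 \sqrt{41}$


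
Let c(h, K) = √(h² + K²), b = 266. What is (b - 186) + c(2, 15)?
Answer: 80 + √229 ≈ 95.133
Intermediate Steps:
c(h, K) = √(K² + h²)
(b - 186) + c(2, 15) = (266 - 186) + √(15² + 2²) = 80 + √(225 + 4) = 80 + √229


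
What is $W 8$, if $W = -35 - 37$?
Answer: $-576$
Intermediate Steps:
$W = -72$
$W 8 = \left(-72\right) 8 = -576$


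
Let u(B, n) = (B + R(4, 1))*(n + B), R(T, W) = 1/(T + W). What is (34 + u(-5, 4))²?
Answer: 37636/25 ≈ 1505.4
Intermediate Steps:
u(B, n) = (⅕ + B)*(B + n) (u(B, n) = (B + 1/(4 + 1))*(n + B) = (B + 1/5)*(B + n) = (B + ⅕)*(B + n) = (⅕ + B)*(B + n))
(34 + u(-5, 4))² = (34 + ((-5)² + (⅕)*(-5) + (⅕)*4 - 5*4))² = (34 + (25 - 1 + ⅘ - 20))² = (34 + 24/5)² = (194/5)² = 37636/25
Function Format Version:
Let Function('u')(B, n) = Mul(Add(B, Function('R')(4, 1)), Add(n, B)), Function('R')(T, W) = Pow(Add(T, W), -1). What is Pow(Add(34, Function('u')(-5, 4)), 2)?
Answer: Rational(37636, 25) ≈ 1505.4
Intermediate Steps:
Function('u')(B, n) = Mul(Add(Rational(1, 5), B), Add(B, n)) (Function('u')(B, n) = Mul(Add(B, Pow(Add(4, 1), -1)), Add(n, B)) = Mul(Add(B, Pow(5, -1)), Add(B, n)) = Mul(Add(B, Rational(1, 5)), Add(B, n)) = Mul(Add(Rational(1, 5), B), Add(B, n)))
Pow(Add(34, Function('u')(-5, 4)), 2) = Pow(Add(34, Add(Pow(-5, 2), Mul(Rational(1, 5), -5), Mul(Rational(1, 5), 4), Mul(-5, 4))), 2) = Pow(Add(34, Add(25, -1, Rational(4, 5), -20)), 2) = Pow(Add(34, Rational(24, 5)), 2) = Pow(Rational(194, 5), 2) = Rational(37636, 25)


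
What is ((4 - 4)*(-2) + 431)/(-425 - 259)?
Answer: -431/684 ≈ -0.63012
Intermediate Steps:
((4 - 4)*(-2) + 431)/(-425 - 259) = (0*(-2) + 431)/(-684) = (0 + 431)*(-1/684) = 431*(-1/684) = -431/684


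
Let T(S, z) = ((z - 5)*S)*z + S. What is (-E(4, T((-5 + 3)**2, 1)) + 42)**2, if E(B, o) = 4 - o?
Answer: 676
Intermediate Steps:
T(S, z) = S + S*z*(-5 + z) (T(S, z) = ((-5 + z)*S)*z + S = (S*(-5 + z))*z + S = S*z*(-5 + z) + S = S + S*z*(-5 + z))
(-E(4, T((-5 + 3)**2, 1)) + 42)**2 = (-(4 - (-5 + 3)**2*(1 + 1**2 - 5*1)) + 42)**2 = (-(4 - (-2)**2*(1 + 1 - 5)) + 42)**2 = (-(4 - 4*(-3)) + 42)**2 = (-(4 - 1*(-12)) + 42)**2 = (-(4 + 12) + 42)**2 = (-1*16 + 42)**2 = (-16 + 42)**2 = 26**2 = 676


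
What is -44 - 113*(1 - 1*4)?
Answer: 295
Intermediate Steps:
-44 - 113*(1 - 1*4) = -44 - 113*(1 - 4) = -44 - 113*(-3) = -44 + 339 = 295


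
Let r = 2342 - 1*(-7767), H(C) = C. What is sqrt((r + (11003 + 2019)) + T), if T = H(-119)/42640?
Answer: sqrt(2628504746465)/10660 ≈ 152.09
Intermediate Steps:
r = 10109 (r = 2342 + 7767 = 10109)
T = -119/42640 ≈ -0.0027908
sqrt((r + (11003 + 2019)) + T) = sqrt((10109 + (11003 + 2019)) - 119/42640) = sqrt((10109 + 13022) - 119/42640) = sqrt(23131 - 119/42640) = sqrt(986305721/42640) = sqrt(2628504746465)/10660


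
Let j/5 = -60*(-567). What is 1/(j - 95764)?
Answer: 1/74336 ≈ 1.3452e-5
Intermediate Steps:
j = 170100 (j = 5*(-60*(-567)) = 5*34020 = 170100)
1/(j - 95764) = 1/(170100 - 95764) = 1/74336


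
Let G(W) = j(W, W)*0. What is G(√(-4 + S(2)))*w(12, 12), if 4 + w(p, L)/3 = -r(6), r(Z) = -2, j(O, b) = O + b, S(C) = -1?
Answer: 0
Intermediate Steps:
w(p, L) = -6 (w(p, L) = -12 + 3*(-1*(-2)) = -12 + 3*2 = -12 + 6 = -6)
G(W) = 0 (G(W) = (W + W)*0 = (2*W)*0 = 0)
G(√(-4 + S(2)))*w(12, 12) = 0*(-6) = 0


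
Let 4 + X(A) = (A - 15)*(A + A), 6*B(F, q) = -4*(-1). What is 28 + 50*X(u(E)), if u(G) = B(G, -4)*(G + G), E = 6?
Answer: -5772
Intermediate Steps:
B(F, q) = ⅔ (B(F, q) = (-4*(-1))/6 = (⅙)*4 = ⅔)
u(G) = 4*G/3 (u(G) = 2*(G + G)/3 = 2*(2*G)/3 = 4*G/3)
X(A) = -4 + 2*A*(-15 + A) (X(A) = -4 + (A - 15)*(A + A) = -4 + (-15 + A)*(2*A) = -4 + 2*A*(-15 + A))
28 + 50*X(u(E)) = 28 + 50*(-4 - 40*6 + 2*((4/3)*6)²) = 28 + 50*(-4 - 30*8 + 2*8²) = 28 + 50*(-4 - 240 + 2*64) = 28 + 50*(-4 - 240 + 128) = 28 + 50*(-116) = 28 - 5800 = -5772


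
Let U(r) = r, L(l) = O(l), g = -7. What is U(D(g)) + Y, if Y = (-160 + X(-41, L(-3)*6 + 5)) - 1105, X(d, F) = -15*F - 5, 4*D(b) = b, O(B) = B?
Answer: -4307/4 ≈ -1076.8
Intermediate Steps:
L(l) = l
D(b) = b/4
X(d, F) = -5 - 15*F
Y = -1075 (Y = (-160 + (-5 - 15*(-3*6 + 5))) - 1105 = (-160 + (-5 - 15*(-18 + 5))) - 1105 = (-160 + (-5 - 15*(-13))) - 1105 = (-160 + (-5 + 195)) - 1105 = (-160 + 190) - 1105 = 30 - 1105 = -1075)
U(D(g)) + Y = (1/4)*(-7) - 1075 = -7/4 - 1075 = -4307/4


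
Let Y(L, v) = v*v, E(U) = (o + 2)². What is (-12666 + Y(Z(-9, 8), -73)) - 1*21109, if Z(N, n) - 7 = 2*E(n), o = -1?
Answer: -28446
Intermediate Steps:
E(U) = 1 (E(U) = (-1 + 2)² = 1² = 1)
Z(N, n) = 9 (Z(N, n) = 7 + 2*1 = 7 + 2 = 9)
Y(L, v) = v²
(-12666 + Y(Z(-9, 8), -73)) - 1*21109 = (-12666 + (-73)²) - 1*21109 = (-12666 + 5329) - 21109 = -7337 - 21109 = -28446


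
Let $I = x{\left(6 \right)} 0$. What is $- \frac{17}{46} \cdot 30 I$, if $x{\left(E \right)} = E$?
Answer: $0$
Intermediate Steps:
$I = 0$ ($I = 6 \cdot 0 = 0$)
$- \frac{17}{46} \cdot 30 I = - \frac{17}{46} \cdot 30 \cdot 0 = \left(-17\right) \frac{1}{46} \cdot 30 \cdot 0 = \left(- \frac{17}{46}\right) 30 \cdot 0 = \left(- \frac{255}{23}\right) 0 = 0$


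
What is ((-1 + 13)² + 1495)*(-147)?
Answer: -240933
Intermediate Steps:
((-1 + 13)² + 1495)*(-147) = (12² + 1495)*(-147) = (144 + 1495)*(-147) = 1639*(-147) = -240933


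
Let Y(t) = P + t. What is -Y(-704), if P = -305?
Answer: 1009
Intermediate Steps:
Y(t) = -305 + t
-Y(-704) = -(-305 - 704) = -1*(-1009) = 1009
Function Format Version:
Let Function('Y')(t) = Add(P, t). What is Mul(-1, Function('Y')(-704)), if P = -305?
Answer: 1009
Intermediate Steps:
Function('Y')(t) = Add(-305, t)
Mul(-1, Function('Y')(-704)) = Mul(-1, Add(-305, -704)) = Mul(-1, -1009) = 1009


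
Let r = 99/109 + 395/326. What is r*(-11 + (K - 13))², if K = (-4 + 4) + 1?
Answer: 39849041/35534 ≈ 1121.4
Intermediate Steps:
K = 1 (K = 0 + 1 = 1)
r = 75329/35534 (r = 99*(1/109) + 395*(1/326) = 99/109 + 395/326 = 75329/35534 ≈ 2.1199)
r*(-11 + (K - 13))² = 75329*(-11 + (1 - 13))²/35534 = 75329*(-11 - 12)²/35534 = (75329/35534)*(-23)² = (75329/35534)*529 = 39849041/35534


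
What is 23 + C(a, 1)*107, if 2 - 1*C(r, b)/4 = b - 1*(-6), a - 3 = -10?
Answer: -2117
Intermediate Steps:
a = -7 (a = 3 - 10 = -7)
C(r, b) = -16 - 4*b (C(r, b) = 8 - 4*(b - 1*(-6)) = 8 - 4*(b + 6) = 8 - 4*(6 + b) = 8 + (-24 - 4*b) = -16 - 4*b)
23 + C(a, 1)*107 = 23 + (-16 - 4*1)*107 = 23 + (-16 - 4)*107 = 23 - 20*107 = 23 - 2140 = -2117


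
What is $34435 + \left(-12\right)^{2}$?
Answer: $34579$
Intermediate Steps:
$34435 + \left(-12\right)^{2} = 34435 + 144 = 34579$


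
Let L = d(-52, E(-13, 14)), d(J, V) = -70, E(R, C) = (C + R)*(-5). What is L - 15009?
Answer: -15079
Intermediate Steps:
E(R, C) = -5*C - 5*R
L = -70
L - 15009 = -70 - 15009 = -15079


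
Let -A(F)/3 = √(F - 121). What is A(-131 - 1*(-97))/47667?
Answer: -I*√155/15889 ≈ -0.00078355*I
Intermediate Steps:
A(F) = -3*√(-121 + F) (A(F) = -3*√(F - 121) = -3*√(-121 + F))
A(-131 - 1*(-97))/47667 = -3*√(-121 + (-131 - 1*(-97)))/47667 = -3*√(-121 + (-131 + 97))*(1/47667) = -3*√(-121 - 34)*(1/47667) = -3*I*√155*(1/47667) = -I*√155/15889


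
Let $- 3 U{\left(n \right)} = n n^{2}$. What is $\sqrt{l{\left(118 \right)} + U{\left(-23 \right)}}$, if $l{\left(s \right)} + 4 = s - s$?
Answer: $\frac{\sqrt{36465}}{3} \approx 63.653$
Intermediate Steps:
$l{\left(s \right)} = -4$ ($l{\left(s \right)} = -4 + \left(s - s\right) = -4 + 0 = -4$)
$U{\left(n \right)} = - \frac{n^{3}}{3}$ ($U{\left(n \right)} = - \frac{n n^{2}}{3} = - \frac{n^{3}}{3}$)
$\sqrt{l{\left(118 \right)} + U{\left(-23 \right)}} = \sqrt{-4 - \frac{\left(-23\right)^{3}}{3}} = \sqrt{-4 - - \frac{12167}{3}} = \sqrt{-4 + \frac{12167}{3}} = \sqrt{\frac{12155}{3}} = \frac{\sqrt{36465}}{3}$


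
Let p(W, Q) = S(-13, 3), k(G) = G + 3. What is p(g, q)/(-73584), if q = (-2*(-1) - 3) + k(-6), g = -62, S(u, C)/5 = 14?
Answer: -5/5256 ≈ -0.00095129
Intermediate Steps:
k(G) = 3 + G
S(u, C) = 70 (S(u, C) = 5*14 = 70)
q = -4 (q = (-2*(-1) - 3) + (3 - 6) = (2 - 3) - 3 = -1 - 3 = -4)
p(W, Q) = 70
p(g, q)/(-73584) = 70/(-73584) = 70*(-1/73584) = -5/5256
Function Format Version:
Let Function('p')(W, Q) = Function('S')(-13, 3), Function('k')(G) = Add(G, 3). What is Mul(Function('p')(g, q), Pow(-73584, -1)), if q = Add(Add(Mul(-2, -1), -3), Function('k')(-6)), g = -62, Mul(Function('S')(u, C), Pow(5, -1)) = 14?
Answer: Rational(-5, 5256) ≈ -0.00095129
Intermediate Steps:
Function('k')(G) = Add(3, G)
Function('S')(u, C) = 70 (Function('S')(u, C) = Mul(5, 14) = 70)
q = -4 (q = Add(Add(Mul(-2, -1), -3), Add(3, -6)) = Add(Add(2, -3), -3) = Add(-1, -3) = -4)
Function('p')(W, Q) = 70
Mul(Function('p')(g, q), Pow(-73584, -1)) = Mul(70, Pow(-73584, -1)) = Mul(70, Rational(-1, 73584)) = Rational(-5, 5256)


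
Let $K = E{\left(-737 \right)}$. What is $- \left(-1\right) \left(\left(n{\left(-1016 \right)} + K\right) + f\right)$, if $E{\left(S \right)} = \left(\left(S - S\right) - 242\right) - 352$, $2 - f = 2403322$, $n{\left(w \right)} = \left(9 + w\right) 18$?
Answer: $-2422040$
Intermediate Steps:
$n{\left(w \right)} = 162 + 18 w$
$f = -2403320$ ($f = 2 - 2403322 = -2403320$)
$E{\left(S \right)} = -594$ ($E{\left(S \right)} = \left(0 - 242\right) - 352 = -242 - 352 = -594$)
$K = -594$
$- \left(-1\right) \left(\left(n{\left(-1016 \right)} + K\right) + f\right) = - \left(-1\right) \left(\left(\left(162 + 18 \left(-1016\right)\right) - 594\right) - 2403320\right) = - \left(-1\right) \left(\left(\left(162 - 18288\right) - 594\right) - 2403320\right) = - \left(-1\right) \left(\left(-18126 - 594\right) - 2403320\right) = - \left(-1\right) \left(-18720 - 2403320\right) = - \left(-1\right) \left(-2422040\right) = \left(-1\right) 2422040 = -2422040$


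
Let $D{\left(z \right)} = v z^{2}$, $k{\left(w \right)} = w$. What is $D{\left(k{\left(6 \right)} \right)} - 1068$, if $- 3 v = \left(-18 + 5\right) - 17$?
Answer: $-708$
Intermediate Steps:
$v = 10$ ($v = - \frac{\left(-18 + 5\right) - 17}{3} = - \frac{-13 - 17}{3} = \left(- \frac{1}{3}\right) \left(-30\right) = 10$)
$D{\left(z \right)} = 10 z^{2}$
$D{\left(k{\left(6 \right)} \right)} - 1068 = 10 \cdot 6^{2} - 1068 = 10 \cdot 36 - 1068 = 360 - 1068 = -708$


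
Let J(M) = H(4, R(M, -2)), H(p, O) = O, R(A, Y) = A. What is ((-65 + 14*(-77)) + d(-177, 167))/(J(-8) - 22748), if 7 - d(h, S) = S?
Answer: 1303/22756 ≈ 0.057260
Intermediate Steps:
d(h, S) = 7 - S
J(M) = M
((-65 + 14*(-77)) + d(-177, 167))/(J(-8) - 22748) = ((-65 + 14*(-77)) + (7 - 1*167))/(-8 - 22748) = ((-65 - 1078) + (7 - 167))/(-22756) = (-1143 - 160)*(-1/22756) = -1303*(-1/22756) = 1303/22756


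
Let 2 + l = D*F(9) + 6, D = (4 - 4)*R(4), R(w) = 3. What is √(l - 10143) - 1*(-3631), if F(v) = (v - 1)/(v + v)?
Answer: 3631 + I*√10139 ≈ 3631.0 + 100.69*I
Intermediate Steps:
D = 0 (D = (4 - 4)*3 = 0*3 = 0)
F(v) = (-1 + v)/(2*v) (F(v) = (-1 + v)/((2*v)) = (-1 + v)*(1/(2*v)) = (-1 + v)/(2*v))
l = 4 (l = -2 + (0*((½)*(-1 + 9)/9) + 6) = -2 + (0*((½)*(⅑)*8) + 6) = -2 + (0*(4/9) + 6) = -2 + (0 + 6) = -2 + 6 = 4)
√(l - 10143) - 1*(-3631) = √(4 - 10143) - 1*(-3631) = √(-10139) + 3631 = I*√10139 + 3631 = 3631 + I*√10139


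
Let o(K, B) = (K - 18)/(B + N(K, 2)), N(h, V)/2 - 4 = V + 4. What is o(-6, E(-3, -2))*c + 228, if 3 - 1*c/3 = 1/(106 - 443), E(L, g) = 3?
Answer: 73668/337 ≈ 218.60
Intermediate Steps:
N(h, V) = 16 + 2*V (N(h, V) = 8 + 2*(V + 4) = 8 + 2*(4 + V) = 8 + (8 + 2*V) = 16 + 2*V)
o(K, B) = (-18 + K)/(20 + B) (o(K, B) = (K - 18)/(B + (16 + 2*2)) = (-18 + K)/(B + (16 + 4)) = (-18 + K)/(B + 20) = (-18 + K)/(20 + B))
c = 3036/337 (c = 9 - 3/(106 - 443) = 9 - 3/(-337) = 9 - 3*(-1/337) = 9 + 3/337 = 3036/337 ≈ 9.0089)
o(-6, E(-3, -2))*c + 228 = ((-18 - 6)/(20 + 3))*(3036/337) + 228 = (-24/23)*(3036/337) + 228 = ((1/23)*(-24))*(3036/337) + 228 = -24/23*3036/337 + 228 = -3168/337 + 228 = 73668/337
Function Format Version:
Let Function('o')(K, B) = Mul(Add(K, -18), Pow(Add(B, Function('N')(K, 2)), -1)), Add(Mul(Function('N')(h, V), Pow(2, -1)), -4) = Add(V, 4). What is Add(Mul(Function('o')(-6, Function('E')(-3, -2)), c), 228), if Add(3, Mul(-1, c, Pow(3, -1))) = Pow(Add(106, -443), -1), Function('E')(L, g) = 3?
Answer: Rational(73668, 337) ≈ 218.60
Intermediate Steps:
Function('N')(h, V) = Add(16, Mul(2, V)) (Function('N')(h, V) = Add(8, Mul(2, Add(V, 4))) = Add(8, Mul(2, Add(4, V))) = Add(8, Add(8, Mul(2, V))) = Add(16, Mul(2, V)))
Function('o')(K, B) = Mul(Pow(Add(20, B), -1), Add(-18, K)) (Function('o')(K, B) = Mul(Add(K, -18), Pow(Add(B, Add(16, Mul(2, 2))), -1)) = Mul(Add(-18, K), Pow(Add(B, Add(16, 4)), -1)) = Mul(Add(-18, K), Pow(Add(B, 20), -1)) = Mul(Add(-18, K), Pow(Add(20, B), -1)) = Mul(Pow(Add(20, B), -1), Add(-18, K)))
c = Rational(3036, 337) (c = Add(9, Mul(-3, Pow(Add(106, -443), -1))) = Add(9, Mul(-3, Pow(-337, -1))) = Add(9, Mul(-3, Rational(-1, 337))) = Add(9, Rational(3, 337)) = Rational(3036, 337) ≈ 9.0089)
Add(Mul(Function('o')(-6, Function('E')(-3, -2)), c), 228) = Add(Mul(Mul(Pow(Add(20, 3), -1), Add(-18, -6)), Rational(3036, 337)), 228) = Add(Mul(Mul(Pow(23, -1), -24), Rational(3036, 337)), 228) = Add(Mul(Mul(Rational(1, 23), -24), Rational(3036, 337)), 228) = Add(Mul(Rational(-24, 23), Rational(3036, 337)), 228) = Add(Rational(-3168, 337), 228) = Rational(73668, 337)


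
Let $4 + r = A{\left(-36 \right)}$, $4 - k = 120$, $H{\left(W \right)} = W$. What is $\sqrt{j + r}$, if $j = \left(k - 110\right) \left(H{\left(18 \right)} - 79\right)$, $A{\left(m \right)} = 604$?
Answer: $\sqrt{14386} \approx 119.94$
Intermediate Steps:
$k = -116$ ($k = 4 - 120 = -116$)
$r = 600$ ($r = -4 + 604 = 600$)
$j = 13786$ ($j = \left(-116 - 110\right) \left(18 - 79\right) = \left(-116 - 110\right) \left(-61\right) = \left(-226\right) \left(-61\right) = 13786$)
$\sqrt{j + r} = \sqrt{13786 + 600} = \sqrt{14386}$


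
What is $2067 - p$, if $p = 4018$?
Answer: $-1951$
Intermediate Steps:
$2067 - p = 2067 - 4018 = -1951$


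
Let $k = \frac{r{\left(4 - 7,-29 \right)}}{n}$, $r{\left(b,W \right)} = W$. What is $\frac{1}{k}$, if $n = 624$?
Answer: $- \frac{624}{29} \approx -21.517$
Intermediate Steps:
$k = - \frac{29}{624} \approx -0.046474$
$\frac{1}{k} = \frac{1}{- \frac{29}{624}} = - \frac{624}{29}$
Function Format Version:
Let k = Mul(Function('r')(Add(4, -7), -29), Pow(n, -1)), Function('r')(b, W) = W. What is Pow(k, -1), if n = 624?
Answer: Rational(-624, 29) ≈ -21.517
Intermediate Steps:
k = Rational(-29, 624) (k = Mul(-29, Pow(624, -1)) = Mul(-29, Rational(1, 624)) = Rational(-29, 624) ≈ -0.046474)
Pow(k, -1) = Pow(Rational(-29, 624), -1) = Rational(-624, 29)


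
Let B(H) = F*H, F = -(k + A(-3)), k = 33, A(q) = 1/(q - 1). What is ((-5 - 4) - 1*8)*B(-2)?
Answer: -2227/2 ≈ -1113.5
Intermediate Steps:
A(q) = 1/(-1 + q)
F = -131/4 (F = -(33 + 1/(-1 - 3)) = -(33 + 1/(-4)) = -(33 - ¼) = -1*131/4 = -131/4 ≈ -32.750)
B(H) = -131*H/4
((-5 - 4) - 1*8)*B(-2) = ((-5 - 4) - 1*8)*(-131/4*(-2)) = (-9 - 8)*(131/2) = -17*131/2 = -2227/2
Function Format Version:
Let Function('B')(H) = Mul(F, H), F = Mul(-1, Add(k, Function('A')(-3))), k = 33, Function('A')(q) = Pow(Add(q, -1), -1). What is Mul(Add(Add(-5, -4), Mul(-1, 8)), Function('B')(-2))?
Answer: Rational(-2227, 2) ≈ -1113.5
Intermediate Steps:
Function('A')(q) = Pow(Add(-1, q), -1)
F = Rational(-131, 4) (F = Mul(-1, Add(33, Pow(Add(-1, -3), -1))) = Mul(-1, Add(33, Pow(-4, -1))) = Mul(-1, Add(33, Rational(-1, 4))) = Mul(-1, Rational(131, 4)) = Rational(-131, 4) ≈ -32.750)
Function('B')(H) = Mul(Rational(-131, 4), H)
Mul(Add(Add(-5, -4), Mul(-1, 8)), Function('B')(-2)) = Mul(Add(Add(-5, -4), Mul(-1, 8)), Mul(Rational(-131, 4), -2)) = Mul(Add(-9, -8), Rational(131, 2)) = Mul(-17, Rational(131, 2)) = Rational(-2227, 2)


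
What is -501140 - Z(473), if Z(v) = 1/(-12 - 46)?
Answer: -29066119/58 ≈ -5.0114e+5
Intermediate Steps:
Z(v) = -1/58 (Z(v) = 1/(-58) = -1/58)
-501140 - Z(473) = -501140 - 1*(-1/58) = -501140 + 1/58 = -29066119/58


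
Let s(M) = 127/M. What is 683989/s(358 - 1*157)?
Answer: 137481789/127 ≈ 1.0825e+6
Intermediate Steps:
683989/s(358 - 1*157) = 683989/((127/(358 - 1*157))) = 683989/((127/(358 - 157))) = 683989/((127/201)) = 683989/((127*(1/201))) = 683989/(127/201) = 683989*(201/127) = 137481789/127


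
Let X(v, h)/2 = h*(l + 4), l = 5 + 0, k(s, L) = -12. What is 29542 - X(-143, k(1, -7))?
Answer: 29758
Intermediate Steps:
l = 5
X(v, h) = 18*h (X(v, h) = 2*(h*(5 + 4)) = 2*(h*9) = 2*(9*h) = 18*h)
29542 - X(-143, k(1, -7)) = 29542 - 18*(-12) = 29542 - 1*(-216) = 29542 + 216 = 29758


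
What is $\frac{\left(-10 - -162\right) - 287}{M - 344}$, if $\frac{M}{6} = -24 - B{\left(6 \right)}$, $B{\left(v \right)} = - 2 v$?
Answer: $\frac{135}{416} \approx 0.32452$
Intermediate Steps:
$M = -72$ ($M = 6 \left(-24 - \left(-2\right) 6\right) = 6 \left(-24 - -12\right) = 6 \left(-24 + 12\right) = 6 \left(-12\right) = -72$)
$\frac{\left(-10 - -162\right) - 287}{M - 344} = \frac{\left(-10 - -162\right) - 287}{-72 - 344} = \frac{\left(-10 + 162\right) - 287}{-416} = \left(152 - 287\right) \left(- \frac{1}{416}\right) = \left(-135\right) \left(- \frac{1}{416}\right) = \frac{135}{416}$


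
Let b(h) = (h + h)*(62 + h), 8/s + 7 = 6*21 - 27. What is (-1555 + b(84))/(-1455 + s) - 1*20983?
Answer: -702682508/33463 ≈ -20999.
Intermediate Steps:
s = 2/23 (s = 8/(-7 + (6*21 - 27)) = 8/(-7 + (126 - 27)) = 8/(-7 + 99) = 8/92 = 8*(1/92) = 2/23 ≈ 0.086957)
b(h) = 2*h*(62 + h) (b(h) = (2*h)*(62 + h) = 2*h*(62 + h))
(-1555 + b(84))/(-1455 + s) - 1*20983 = (-1555 + 2*84*(62 + 84))/(-1455 + 2/23) - 1*20983 = (-1555 + 2*84*146)/(-33463/23) - 20983 = (-1555 + 24528)*(-23/33463) - 20983 = 22973*(-23/33463) - 20983 = -528379/33463 - 20983 = -702682508/33463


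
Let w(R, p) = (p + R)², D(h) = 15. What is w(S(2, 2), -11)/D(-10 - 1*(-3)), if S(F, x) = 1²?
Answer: 20/3 ≈ 6.6667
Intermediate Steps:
S(F, x) = 1
w(R, p) = (R + p)²
w(S(2, 2), -11)/D(-10 - 1*(-3)) = (1 - 11)²/15 = (-10)²*(1/15) = 100*(1/15) = 20/3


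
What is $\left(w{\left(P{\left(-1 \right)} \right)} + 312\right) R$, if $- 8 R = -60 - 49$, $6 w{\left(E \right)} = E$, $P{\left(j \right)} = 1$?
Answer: $\frac{204157}{48} \approx 4253.3$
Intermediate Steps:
$w{\left(E \right)} = \frac{E}{6}$
$R = \frac{109}{8}$ ($R = - \frac{-60 - 49}{8} = \left(- \frac{1}{8}\right) \left(-109\right) = \frac{109}{8} \approx 13.625$)
$\left(w{\left(P{\left(-1 \right)} \right)} + 312\right) R = \left(\frac{1}{6} \cdot 1 + 312\right) \frac{109}{8} = \left(\frac{1}{6} + 312\right) \frac{109}{8} = \frac{1873}{6} \cdot \frac{109}{8} = \frac{204157}{48}$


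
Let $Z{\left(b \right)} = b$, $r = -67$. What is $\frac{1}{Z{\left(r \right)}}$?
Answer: $- \frac{1}{67} \approx -0.014925$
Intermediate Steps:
$\frac{1}{Z{\left(r \right)}} = \frac{1}{-67} = - \frac{1}{67}$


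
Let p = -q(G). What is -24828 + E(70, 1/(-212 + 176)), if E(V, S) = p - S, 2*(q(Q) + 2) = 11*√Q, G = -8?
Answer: -893735/36 - 11*I*√2 ≈ -24826.0 - 15.556*I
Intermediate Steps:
q(Q) = -2 + 11*√Q/2 (q(Q) = -2 + (11*√Q)/2 = -2 + 11*√Q/2)
p = 2 - 11*I*√2 (p = -(-2 + 11*√(-8)/2) = -(-2 + 11*(2*I*√2)/2) = -(-2 + 11*I*√2) = 2 - 11*I*√2 ≈ 2.0 - 15.556*I)
E(V, S) = 2 - S - 11*I*√2 (E(V, S) = (2 - 11*I*√2) - S = 2 - S - 11*I*√2)
-24828 + E(70, 1/(-212 + 176)) = -24828 + (2 - 1/(-212 + 176) - 11*I*√2) = -24828 + (2 - 1/(-36) - 11*I*√2) = -24828 + (2 - 1*(-1/36) - 11*I*√2) = -24828 + (2 + 1/36 - 11*I*√2) = -24828 + (73/36 - 11*I*√2) = -893735/36 - 11*I*√2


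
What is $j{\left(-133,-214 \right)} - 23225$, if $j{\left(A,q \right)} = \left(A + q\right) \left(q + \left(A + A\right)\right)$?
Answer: $143335$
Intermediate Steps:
$j{\left(A,q \right)} = \left(A + q\right) \left(q + 2 A\right)$
$j{\left(-133,-214 \right)} - 23225 = \left(\left(-214\right)^{2} + 2 \left(-133\right)^{2} + 3 \left(-133\right) \left(-214\right)\right) - 23225 = \left(45796 + 2 \cdot 17689 + 85386\right) - 23225 = \left(45796 + 35378 + 85386\right) - 23225 = 166560 - 23225 = 143335$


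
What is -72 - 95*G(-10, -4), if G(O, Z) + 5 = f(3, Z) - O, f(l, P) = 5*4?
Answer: -2447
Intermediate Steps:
f(l, P) = 20
G(O, Z) = 15 - O (G(O, Z) = -5 + (20 - O) = 15 - O)
-72 - 95*G(-10, -4) = -72 - 95*(15 - 1*(-10)) = -72 - 95*(15 + 10) = -72 - 95*25 = -72 - 2375 = -2447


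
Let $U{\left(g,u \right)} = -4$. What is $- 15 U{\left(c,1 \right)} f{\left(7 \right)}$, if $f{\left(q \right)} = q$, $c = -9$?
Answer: $420$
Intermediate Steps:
$- 15 U{\left(c,1 \right)} f{\left(7 \right)} = \left(-15\right) \left(-4\right) 7 = 60 \cdot 7 = 420$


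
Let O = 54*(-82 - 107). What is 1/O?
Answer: -1/10206 ≈ -9.7982e-5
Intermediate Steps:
O = -10206 (O = 54*(-189) = -10206)
1/O = 1/(-10206) = -1/10206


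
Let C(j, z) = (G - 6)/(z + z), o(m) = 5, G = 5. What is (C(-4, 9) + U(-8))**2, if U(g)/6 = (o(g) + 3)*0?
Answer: 1/324 ≈ 0.0030864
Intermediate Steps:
C(j, z) = -1/(2*z) (C(j, z) = (5 - 6)/(z + z) = -1/(2*z))
U(g) = 0 (U(g) = 6*((5 + 3)*0) = 6*(8*0) = 6*0 = 0)
(C(-4, 9) + U(-8))**2 = (-1/2/9 + 0)**2 = (-1/2*1/9 + 0)**2 = (-1/18 + 0)**2 = (-1/18)**2 = 1/324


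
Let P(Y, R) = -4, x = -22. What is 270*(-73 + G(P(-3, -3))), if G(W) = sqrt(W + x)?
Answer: -19710 + 270*I*sqrt(26) ≈ -19710.0 + 1376.7*I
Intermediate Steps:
G(W) = sqrt(-22 + W) (G(W) = sqrt(W - 22) = sqrt(-22 + W))
270*(-73 + G(P(-3, -3))) = 270*(-73 + sqrt(-22 - 4)) = 270*(-73 + sqrt(-26)) = 270*(-73 + I*sqrt(26)) = -19710 + 270*I*sqrt(26)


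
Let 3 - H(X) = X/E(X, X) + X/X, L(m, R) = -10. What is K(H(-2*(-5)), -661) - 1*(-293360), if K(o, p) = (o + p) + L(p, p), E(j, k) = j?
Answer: 292690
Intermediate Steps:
H(X) = 1 (H(X) = 3 - (X/X + X/X) = 3 - (1 + 1) = 3 - 1*2 = 3 - 2 = 1)
K(o, p) = -10 + o + p (K(o, p) = (o + p) - 10 = -10 + o + p)
K(H(-2*(-5)), -661) - 1*(-293360) = (-10 + 1 - 661) - 1*(-293360) = -670 + 293360 = 292690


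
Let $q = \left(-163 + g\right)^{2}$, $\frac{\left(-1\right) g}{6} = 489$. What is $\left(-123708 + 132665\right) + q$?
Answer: $9600366$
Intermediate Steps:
$g = -2934$ ($g = \left(-6\right) 489 = -2934$)
$q = 9591409$ ($q = \left(-163 - 2934\right)^{2} = \left(-3097\right)^{2} = 9591409$)
$\left(-123708 + 132665\right) + q = \left(-123708 + 132665\right) + 9591409 = 8957 + 9591409 = 9600366$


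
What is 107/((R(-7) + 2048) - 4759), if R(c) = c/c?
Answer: -107/2710 ≈ -0.039483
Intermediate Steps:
R(c) = 1
107/((R(-7) + 2048) - 4759) = 107/((1 + 2048) - 4759) = 107/(2049 - 4759) = 107/(-2710) = 107*(-1/2710) = -107/2710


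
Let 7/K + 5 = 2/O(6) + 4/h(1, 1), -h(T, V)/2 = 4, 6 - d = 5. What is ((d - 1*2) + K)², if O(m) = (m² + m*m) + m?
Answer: 19321/3721 ≈ 5.1924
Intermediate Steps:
d = 1 (d = 6 - 1*5 = 6 - 5 = 1)
h(T, V) = -8 (h(T, V) = -2*4 = -8)
O(m) = m + 2*m² (O(m) = (m² + m²) + m = 2*m² + m = m + 2*m²)
K = -78/61 (K = 7/(-5 + (2/((6*(1 + 2*6))) + 4/(-8))) = 7/(-5 + (2/((6*(1 + 12))) + 4*(-⅛))) = 7/(-5 + (2/((6*13)) - ½)) = 7/(-5 + (2/78 - ½)) = 7/(-5 + (2*(1/78) - ½)) = 7/(-5 + (1/39 - ½)) = 7/(-5 - 37/78) = 7/(-427/78) = 7*(-78/427) = -78/61 ≈ -1.2787)
((d - 1*2) + K)² = ((1 - 1*2) - 78/61)² = ((1 - 2) - 78/61)² = (-1 - 78/61)² = (-139/61)² = 19321/3721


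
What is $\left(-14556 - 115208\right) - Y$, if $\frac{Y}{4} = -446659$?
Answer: $1656872$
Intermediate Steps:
$Y = -1786636$ ($Y = 4 \left(-446659\right) = -1786636$)
$\left(-14556 - 115208\right) - Y = \left(-14556 - 115208\right) - -1786636 = \left(-14556 - 115208\right) + 1786636 = -129764 + 1786636 = 1656872$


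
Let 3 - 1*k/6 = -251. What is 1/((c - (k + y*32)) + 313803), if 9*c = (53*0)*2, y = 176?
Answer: 1/306647 ≈ 3.2611e-6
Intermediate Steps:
k = 1524 (k = 18 - 6*(-251) = 18 + 1506 = 1524)
c = 0 (c = ((53*0)*2)/9 = (0*2)/9 = (⅑)*0 = 0)
1/((c - (k + y*32)) + 313803) = 1/((0 - (1524 + 176*32)) + 313803) = 1/((0 - (1524 + 5632)) + 313803) = 1/((0 - 1*7156) + 313803) = 1/((0 - 7156) + 313803) = 1/(-7156 + 313803) = 1/306647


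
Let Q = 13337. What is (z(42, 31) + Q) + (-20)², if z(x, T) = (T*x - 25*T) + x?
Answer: 14306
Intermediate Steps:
z(x, T) = x - 25*T + T*x (z(x, T) = (-25*T + T*x) + x = x - 25*T + T*x)
(z(42, 31) + Q) + (-20)² = ((42 - 25*31 + 31*42) + 13337) + (-20)² = ((42 - 775 + 1302) + 13337) + 400 = (569 + 13337) + 400 = 13906 + 400 = 14306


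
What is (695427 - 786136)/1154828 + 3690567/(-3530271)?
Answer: -1527399153205/1358951932796 ≈ -1.1240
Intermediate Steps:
(695427 - 786136)/1154828 + 3690567/(-3530271) = -90709*1/1154828 + 3690567*(-1/3530271) = -90709/1154828 - 1230189/1176757 = -1527399153205/1358951932796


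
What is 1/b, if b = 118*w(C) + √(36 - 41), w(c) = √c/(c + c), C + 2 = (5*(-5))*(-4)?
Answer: 14/(59*√2 + 14*I*√5) ≈ 0.14708 - 0.055184*I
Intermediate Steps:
C = 98 (C = -2 + (5*(-5))*(-4) = -2 - 25*(-4) = -2 + 100 = 98)
w(c) = 1/(2*√c) (w(c) = √c/((2*c)) = (1/(2*c))*√c = 1/(2*√c))
b = 59*√2/14 + I*√5 (b = 118*(1/(2*√98)) + √(36 - 41) = 118*((√2/14)/2) + √(-5) = 118*(√2/28) + I*√5 = 59*√2/14 + I*√5 ≈ 5.9599 + 2.2361*I)
1/b = 1/(59*√2/14 + I*√5)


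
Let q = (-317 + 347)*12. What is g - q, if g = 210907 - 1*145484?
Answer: 65063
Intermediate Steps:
g = 65423 (g = 210907 - 145484 = 65423)
q = 360 (q = 30*12 = 360)
g - q = 65423 - 1*360 = 65423 - 360 = 65063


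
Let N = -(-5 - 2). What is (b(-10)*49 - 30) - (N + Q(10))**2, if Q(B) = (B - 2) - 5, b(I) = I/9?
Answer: -1660/9 ≈ -184.44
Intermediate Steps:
b(I) = I/9 (b(I) = I*(1/9) = I/9)
Q(B) = -7 + B (Q(B) = (-2 + B) - 5 = -7 + B)
N = 7 (N = -1*(-7) = 7)
(b(-10)*49 - 30) - (N + Q(10))**2 = (((1/9)*(-10))*49 - 30) - (7 + (-7 + 10))**2 = (-10/9*49 - 30) - (7 + 3)**2 = (-490/9 - 30) - 1*10**2 = -760/9 - 1*100 = -760/9 - 100 = -1660/9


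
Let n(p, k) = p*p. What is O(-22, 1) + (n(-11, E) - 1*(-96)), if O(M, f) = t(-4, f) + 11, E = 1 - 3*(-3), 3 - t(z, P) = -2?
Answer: 233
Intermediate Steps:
t(z, P) = 5 (t(z, P) = 3 - 1*(-2) = 3 + 2 = 5)
E = 10 (E = 1 + 9 = 10)
n(p, k) = p**2
O(M, f) = 16 (O(M, f) = 5 + 11 = 16)
O(-22, 1) + (n(-11, E) - 1*(-96)) = 16 + ((-11)**2 - 1*(-96)) = 16 + (121 + 96) = 16 + 217 = 233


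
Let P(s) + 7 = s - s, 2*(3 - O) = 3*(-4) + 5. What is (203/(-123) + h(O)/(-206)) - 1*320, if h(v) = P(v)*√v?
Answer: -39563/123 + 7*√26/412 ≈ -321.56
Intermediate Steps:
O = 13/2 (O = 3 - (3*(-4) + 5)/2 = 3 - (-12 + 5)/2 = 3 - ½*(-7) = 3 + 7/2 = 13/2 ≈ 6.5000)
P(s) = -7 (P(s) = -7 + (s - s) = -7 + 0 = -7)
h(v) = -7*√v
(203/(-123) + h(O)/(-206)) - 1*320 = (203/(-123) - 7*√26/2/(-206)) - 1*320 = (203*(-1/123) - 7*√26/2*(-1/206)) - 320 = (-203/123 - 7*√26/2*(-1/206)) - 320 = (-203/123 + 7*√26/412) - 320 = -39563/123 + 7*√26/412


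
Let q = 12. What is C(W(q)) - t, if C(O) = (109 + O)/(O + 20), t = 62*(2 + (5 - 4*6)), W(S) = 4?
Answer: 25409/24 ≈ 1058.7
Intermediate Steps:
t = -1054 (t = 62*(2 + (5 - 24)) = 62*(2 - 19) = 62*(-17) = -1054)
C(O) = (109 + O)/(20 + O)
C(W(q)) - t = (109 + 4)/(20 + 4) - 1*(-1054) = 113/24 + 1054 = 25409/24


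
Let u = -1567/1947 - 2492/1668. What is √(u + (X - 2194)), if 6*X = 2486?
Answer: I*√130515110367477/270633 ≈ 42.213*I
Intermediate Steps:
X = 1243/3 (X = (⅙)*2486 = 1243/3 ≈ 414.33)
u = -207380/90211 (u = -1567*1/1947 - 2492*1/1668 = -1567/1947 - 623/417 = -207380/90211 ≈ -2.2988)
√(u + (X - 2194)) = √(-207380/90211 + (1243/3 - 2194)) = √(-207380/90211 - 5339/3) = √(-482258669/270633) = I*√130515110367477/270633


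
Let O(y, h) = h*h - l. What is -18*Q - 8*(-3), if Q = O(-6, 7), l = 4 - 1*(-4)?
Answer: -714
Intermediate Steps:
l = 8 (l = 4 + 4 = 8)
O(y, h) = -8 + h² (O(y, h) = h*h - 1*8 = h² - 8 = -8 + h²)
Q = 41 (Q = -8 + 7² = -8 + 49 = 41)
-18*Q - 8*(-3) = -18*41 - 8*(-3) = -738 + 24 = -714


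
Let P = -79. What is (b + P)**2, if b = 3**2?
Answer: 4900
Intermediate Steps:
b = 9
(b + P)**2 = (9 - 79)**2 = (-70)**2 = 4900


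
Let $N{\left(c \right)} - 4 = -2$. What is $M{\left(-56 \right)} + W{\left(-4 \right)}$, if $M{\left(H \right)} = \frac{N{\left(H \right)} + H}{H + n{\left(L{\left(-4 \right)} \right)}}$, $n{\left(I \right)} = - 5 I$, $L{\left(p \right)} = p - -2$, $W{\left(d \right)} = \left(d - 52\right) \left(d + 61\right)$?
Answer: $- \frac{73389}{23} \approx -3190.8$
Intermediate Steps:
$N{\left(c \right)} = 2$ ($N{\left(c \right)} = 4 - 2 = 2$)
$W{\left(d \right)} = \left(-52 + d\right) \left(61 + d\right)$
$L{\left(p \right)} = 2 + p$ ($L{\left(p \right)} = p + 2 = 2 + p$)
$M{\left(H \right)} = \frac{2 + H}{10 + H}$ ($M{\left(H \right)} = \frac{2 + H}{H - 5 \left(2 - 4\right)} = \frac{2 + H}{H - -10} = \frac{2 + H}{H + 10} = \frac{2 + H}{10 + H}$)
$M{\left(-56 \right)} + W{\left(-4 \right)} = \frac{2 - 56}{10 - 56} + \left(-3172 + \left(-4\right)^{2} + 9 \left(-4\right)\right) = \frac{1}{-46} \left(-54\right) - 3192 = \left(- \frac{1}{46}\right) \left(-54\right) - 3192 = \frac{27}{23} - 3192 = - \frac{73389}{23}$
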